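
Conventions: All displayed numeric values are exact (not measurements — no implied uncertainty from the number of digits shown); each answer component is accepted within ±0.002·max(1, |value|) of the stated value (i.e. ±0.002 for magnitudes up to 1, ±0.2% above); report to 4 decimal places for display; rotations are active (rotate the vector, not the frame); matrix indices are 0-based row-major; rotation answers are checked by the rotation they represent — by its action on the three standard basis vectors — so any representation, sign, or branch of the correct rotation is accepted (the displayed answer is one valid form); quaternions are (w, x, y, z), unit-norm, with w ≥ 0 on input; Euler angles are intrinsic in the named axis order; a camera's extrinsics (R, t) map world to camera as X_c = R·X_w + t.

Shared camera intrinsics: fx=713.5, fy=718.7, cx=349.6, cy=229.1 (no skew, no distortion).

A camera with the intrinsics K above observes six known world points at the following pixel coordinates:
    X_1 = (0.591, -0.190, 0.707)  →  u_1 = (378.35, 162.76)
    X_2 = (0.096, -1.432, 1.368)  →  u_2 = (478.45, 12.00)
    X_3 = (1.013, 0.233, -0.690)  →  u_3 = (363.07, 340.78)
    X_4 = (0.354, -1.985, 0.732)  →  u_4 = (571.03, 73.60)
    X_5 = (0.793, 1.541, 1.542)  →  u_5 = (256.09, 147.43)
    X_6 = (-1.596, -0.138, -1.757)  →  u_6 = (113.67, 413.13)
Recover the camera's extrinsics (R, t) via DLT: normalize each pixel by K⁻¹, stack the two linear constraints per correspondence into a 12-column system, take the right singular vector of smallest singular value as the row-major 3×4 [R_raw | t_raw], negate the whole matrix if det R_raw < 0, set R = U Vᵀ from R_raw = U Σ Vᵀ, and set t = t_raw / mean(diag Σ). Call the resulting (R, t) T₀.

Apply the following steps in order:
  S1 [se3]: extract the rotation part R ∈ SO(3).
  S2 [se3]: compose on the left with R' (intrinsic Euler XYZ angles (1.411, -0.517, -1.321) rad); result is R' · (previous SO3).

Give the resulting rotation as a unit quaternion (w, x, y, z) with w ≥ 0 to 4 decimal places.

rotation (quat) = (0.3369, 0.6487, -0.4589, -0.5050)

source (pnp_recover): camera pose = R=[0.5962 -0.8022 0.0319; 0.3527 0.2260 -0.9080; 0.7213 0.5526 0.4177], t=(-0.2800, -0.0900, 5.5201)
after S1 (rot_of_se3): [0.5962 -0.8022 0.0319; 0.3527 0.2260 -0.9080; 0.7213 0.5526 0.4177]
after S2 (compose_so3): [0.0687 -0.2552 -0.9645; -0.9357 -0.3517 0.0264; -0.3460 0.9007 -0.2629]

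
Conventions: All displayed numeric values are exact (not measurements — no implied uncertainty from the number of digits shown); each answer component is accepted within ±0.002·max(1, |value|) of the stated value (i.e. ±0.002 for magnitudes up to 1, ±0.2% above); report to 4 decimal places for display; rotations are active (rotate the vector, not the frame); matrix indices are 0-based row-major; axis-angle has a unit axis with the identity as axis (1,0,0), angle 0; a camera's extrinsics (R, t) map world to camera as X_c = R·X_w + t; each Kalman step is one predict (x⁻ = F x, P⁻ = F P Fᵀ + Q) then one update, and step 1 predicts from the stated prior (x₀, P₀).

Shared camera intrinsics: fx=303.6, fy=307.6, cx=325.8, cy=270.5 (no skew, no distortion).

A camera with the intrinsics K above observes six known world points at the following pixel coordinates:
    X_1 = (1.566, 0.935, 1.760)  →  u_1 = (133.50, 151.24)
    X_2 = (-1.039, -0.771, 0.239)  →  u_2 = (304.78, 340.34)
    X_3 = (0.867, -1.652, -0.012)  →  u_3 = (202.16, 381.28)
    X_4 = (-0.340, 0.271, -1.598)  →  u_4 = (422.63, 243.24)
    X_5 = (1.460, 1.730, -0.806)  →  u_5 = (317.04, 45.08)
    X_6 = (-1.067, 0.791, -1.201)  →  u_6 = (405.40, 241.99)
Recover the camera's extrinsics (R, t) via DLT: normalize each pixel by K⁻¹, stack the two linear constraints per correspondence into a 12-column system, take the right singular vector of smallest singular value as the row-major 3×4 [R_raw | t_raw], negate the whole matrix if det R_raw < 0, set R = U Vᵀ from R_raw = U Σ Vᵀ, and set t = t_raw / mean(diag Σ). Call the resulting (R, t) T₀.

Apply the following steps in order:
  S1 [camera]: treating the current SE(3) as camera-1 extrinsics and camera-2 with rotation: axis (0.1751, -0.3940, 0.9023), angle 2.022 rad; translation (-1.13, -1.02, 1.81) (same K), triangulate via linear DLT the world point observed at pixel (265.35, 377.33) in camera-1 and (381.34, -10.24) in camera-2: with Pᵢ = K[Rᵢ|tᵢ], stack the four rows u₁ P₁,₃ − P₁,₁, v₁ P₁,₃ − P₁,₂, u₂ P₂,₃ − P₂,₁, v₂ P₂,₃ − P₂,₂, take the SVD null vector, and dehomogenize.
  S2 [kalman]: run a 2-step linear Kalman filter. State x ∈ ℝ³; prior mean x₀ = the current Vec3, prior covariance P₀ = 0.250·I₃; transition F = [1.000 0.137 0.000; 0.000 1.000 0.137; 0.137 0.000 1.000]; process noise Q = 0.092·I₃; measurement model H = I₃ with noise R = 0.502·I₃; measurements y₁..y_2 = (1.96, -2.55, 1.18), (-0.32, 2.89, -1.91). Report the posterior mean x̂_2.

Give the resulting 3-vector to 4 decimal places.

source (pnp_recover): camera pose = R=[-0.4369 0.1561 -0.8858; -0.4543 -0.8883 0.0675; -0.7764 0.4319 0.4590], t=(-0.4399, -0.1300, 4.0098)
after S1 (triangulate): (-1.0891, -1.3481, 0.8513)
after S2 (kf_track): (-0.2016, 0.0149, 0.0106)

result = (-0.2016, 0.0149, 0.0106)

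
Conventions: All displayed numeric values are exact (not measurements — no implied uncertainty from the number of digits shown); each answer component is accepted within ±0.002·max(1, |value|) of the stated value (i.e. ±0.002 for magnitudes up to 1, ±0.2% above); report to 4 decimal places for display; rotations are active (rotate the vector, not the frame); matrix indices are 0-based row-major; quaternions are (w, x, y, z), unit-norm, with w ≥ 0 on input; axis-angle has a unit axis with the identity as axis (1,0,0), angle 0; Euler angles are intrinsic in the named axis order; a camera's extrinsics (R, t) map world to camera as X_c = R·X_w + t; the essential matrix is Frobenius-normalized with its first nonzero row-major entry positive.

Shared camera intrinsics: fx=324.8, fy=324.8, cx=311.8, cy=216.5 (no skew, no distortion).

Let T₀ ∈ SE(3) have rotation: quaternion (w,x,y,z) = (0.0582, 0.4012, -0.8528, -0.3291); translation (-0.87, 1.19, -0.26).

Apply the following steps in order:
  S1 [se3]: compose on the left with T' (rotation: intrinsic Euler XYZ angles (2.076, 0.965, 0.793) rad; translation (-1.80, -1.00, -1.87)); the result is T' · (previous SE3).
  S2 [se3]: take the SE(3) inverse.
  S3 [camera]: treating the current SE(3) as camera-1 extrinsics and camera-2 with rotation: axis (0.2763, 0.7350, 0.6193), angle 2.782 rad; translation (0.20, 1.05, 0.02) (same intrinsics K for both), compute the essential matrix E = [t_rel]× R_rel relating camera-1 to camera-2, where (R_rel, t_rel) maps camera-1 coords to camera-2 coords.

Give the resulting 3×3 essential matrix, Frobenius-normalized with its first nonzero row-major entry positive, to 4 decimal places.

after S1 (compose_se3): R=[-0.1105 0.0545 -0.9924; 0.5905 -0.7995 -0.1097; -0.7994 -0.5982 0.0562], t=(-2.8441, -2.0236, -2.1902)
after S2 (invert_se3): R=[-0.1105 0.5905 -0.7994; 0.0545 -0.7995 -0.5982; -0.9924 -0.1097 0.0562], t=(-0.8702, -2.7730, -2.9214)
after S3 (essential): [0.6525 -0.1801 0.1089; 0.0189 -0.3177 0.2688; 0.2693 0.3967 -0.3555]

matrix = [0.6525 -0.1801 0.1089; 0.0189 -0.3177 0.2688; 0.2693 0.3967 -0.3555]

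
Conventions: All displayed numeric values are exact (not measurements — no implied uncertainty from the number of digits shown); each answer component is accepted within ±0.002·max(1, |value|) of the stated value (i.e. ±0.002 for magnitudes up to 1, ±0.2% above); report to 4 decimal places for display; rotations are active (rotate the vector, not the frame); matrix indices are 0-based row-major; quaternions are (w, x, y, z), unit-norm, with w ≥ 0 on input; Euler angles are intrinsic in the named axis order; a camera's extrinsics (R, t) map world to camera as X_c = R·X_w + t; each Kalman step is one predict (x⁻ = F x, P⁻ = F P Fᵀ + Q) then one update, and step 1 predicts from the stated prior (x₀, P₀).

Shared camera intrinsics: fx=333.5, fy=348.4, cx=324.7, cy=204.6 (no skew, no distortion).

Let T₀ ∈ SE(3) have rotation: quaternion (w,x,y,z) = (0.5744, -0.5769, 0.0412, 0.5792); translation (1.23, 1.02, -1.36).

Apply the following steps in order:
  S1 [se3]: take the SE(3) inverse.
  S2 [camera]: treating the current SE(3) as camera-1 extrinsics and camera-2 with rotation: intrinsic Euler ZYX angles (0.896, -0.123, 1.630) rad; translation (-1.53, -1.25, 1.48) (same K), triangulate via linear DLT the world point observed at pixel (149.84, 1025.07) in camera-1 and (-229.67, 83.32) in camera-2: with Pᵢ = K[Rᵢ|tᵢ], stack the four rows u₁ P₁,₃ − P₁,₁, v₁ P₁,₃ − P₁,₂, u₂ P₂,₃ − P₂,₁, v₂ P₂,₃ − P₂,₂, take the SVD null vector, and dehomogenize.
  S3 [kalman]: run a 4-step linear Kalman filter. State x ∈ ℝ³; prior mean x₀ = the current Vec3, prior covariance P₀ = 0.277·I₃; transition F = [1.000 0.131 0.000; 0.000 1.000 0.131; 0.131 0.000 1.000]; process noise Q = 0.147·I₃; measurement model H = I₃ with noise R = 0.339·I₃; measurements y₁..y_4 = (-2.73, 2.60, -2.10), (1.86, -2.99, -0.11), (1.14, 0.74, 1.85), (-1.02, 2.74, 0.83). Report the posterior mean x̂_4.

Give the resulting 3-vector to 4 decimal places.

result = (-0.0765, 1.3149, 0.6361)

after S1 (invert_se3): R=[0.3256 0.6179 -0.7157; -0.7130 -0.3367 -0.6151; -0.6210 0.7105 0.3309], t=(-2.0041, 0.3839, 0.4892)
after S2 (triangulate): (-0.8217, 0.6826, -1.9764)
after S3 (kf_track): (-0.0765, 1.3149, 0.6361)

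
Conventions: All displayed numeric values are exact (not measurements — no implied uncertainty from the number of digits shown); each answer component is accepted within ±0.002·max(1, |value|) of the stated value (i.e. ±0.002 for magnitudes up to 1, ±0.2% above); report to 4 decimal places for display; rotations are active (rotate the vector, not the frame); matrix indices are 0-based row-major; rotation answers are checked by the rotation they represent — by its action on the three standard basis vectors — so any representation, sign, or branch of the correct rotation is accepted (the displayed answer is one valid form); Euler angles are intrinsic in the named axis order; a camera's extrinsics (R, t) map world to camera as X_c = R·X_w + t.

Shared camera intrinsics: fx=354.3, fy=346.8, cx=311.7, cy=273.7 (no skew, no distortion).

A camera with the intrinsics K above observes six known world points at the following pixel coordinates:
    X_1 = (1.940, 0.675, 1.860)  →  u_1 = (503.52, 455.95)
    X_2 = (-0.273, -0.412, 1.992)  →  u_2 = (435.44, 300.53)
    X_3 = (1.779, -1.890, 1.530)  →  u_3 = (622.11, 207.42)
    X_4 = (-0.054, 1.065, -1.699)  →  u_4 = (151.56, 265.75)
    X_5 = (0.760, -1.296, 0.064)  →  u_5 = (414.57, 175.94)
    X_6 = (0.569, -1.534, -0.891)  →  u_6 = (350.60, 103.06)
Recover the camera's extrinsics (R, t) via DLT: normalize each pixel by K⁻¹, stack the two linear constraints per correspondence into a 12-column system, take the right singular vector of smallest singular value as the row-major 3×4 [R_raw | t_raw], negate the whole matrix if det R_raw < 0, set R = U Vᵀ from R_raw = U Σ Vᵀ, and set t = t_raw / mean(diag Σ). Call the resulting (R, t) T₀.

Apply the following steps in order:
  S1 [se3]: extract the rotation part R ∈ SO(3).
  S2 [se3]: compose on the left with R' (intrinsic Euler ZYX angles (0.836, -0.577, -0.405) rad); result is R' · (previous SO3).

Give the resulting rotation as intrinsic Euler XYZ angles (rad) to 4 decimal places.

source (pnp_recover): camera pose = R=[0.2687 -0.5319 0.8031; 0.2127 0.8459 0.4891; -0.9394 0.0394 0.3404], t=(0.1400, -0.1500, 4.4799)
after S1 (rot_of_se3): [0.2687 -0.5319 0.8031; 0.2127 0.8459 0.4891; -0.9394 0.0394 0.3404]
after S2 (compose_so3): [0.6270 -0.7786 -0.0258; 0.4334 0.3212 0.8420; -0.6473 -0.5392 0.5388]

rotation (euler_xyz) = (-1.0016, -0.0258, 0.8928)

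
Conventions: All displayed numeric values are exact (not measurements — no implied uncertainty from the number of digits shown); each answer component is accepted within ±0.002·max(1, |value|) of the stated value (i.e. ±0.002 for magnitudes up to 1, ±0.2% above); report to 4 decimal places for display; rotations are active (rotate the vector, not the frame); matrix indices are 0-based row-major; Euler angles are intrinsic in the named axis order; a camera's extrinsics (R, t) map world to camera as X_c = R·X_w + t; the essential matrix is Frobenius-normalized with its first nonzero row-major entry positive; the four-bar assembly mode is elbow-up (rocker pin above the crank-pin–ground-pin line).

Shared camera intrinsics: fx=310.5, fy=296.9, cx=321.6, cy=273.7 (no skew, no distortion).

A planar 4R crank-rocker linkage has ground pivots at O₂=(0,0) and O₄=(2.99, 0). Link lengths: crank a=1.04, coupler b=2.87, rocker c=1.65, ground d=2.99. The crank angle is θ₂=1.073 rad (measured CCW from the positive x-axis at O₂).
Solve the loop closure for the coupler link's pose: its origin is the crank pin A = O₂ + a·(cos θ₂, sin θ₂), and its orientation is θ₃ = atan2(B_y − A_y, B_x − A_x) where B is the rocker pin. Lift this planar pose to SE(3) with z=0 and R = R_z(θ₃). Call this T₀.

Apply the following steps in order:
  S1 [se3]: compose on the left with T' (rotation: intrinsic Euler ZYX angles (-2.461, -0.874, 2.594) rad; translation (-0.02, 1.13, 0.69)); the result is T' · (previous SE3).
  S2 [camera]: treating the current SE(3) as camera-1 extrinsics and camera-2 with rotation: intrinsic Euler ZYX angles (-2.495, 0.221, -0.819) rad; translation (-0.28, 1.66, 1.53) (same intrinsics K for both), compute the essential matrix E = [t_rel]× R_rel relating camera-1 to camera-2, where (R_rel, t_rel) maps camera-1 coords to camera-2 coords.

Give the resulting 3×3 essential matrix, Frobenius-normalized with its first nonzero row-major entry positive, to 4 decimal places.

source (fourbar_fk): coupler pose = R=[0.9688 -0.2478 0.0000; 0.2478 0.9688 0.0000; 0.0000 0.0000 1.0000], t=(0.4966, 0.9138, 0.0000)
after S1 (compose_se3): R=[-0.5395 -0.0963 -0.8365; -0.1646 0.9863 -0.0074; 0.8258 0.1337 -0.5479], t=(-0.4751, 1.7654, 1.3762)
after S2 (essential): [0.6637 0.1266 0.2004; -0.0323 -0.3131 0.4356; 0.0987 0.2828 -0.3532]

matrix = [0.6637 0.1266 0.2004; -0.0323 -0.3131 0.4356; 0.0987 0.2828 -0.3532]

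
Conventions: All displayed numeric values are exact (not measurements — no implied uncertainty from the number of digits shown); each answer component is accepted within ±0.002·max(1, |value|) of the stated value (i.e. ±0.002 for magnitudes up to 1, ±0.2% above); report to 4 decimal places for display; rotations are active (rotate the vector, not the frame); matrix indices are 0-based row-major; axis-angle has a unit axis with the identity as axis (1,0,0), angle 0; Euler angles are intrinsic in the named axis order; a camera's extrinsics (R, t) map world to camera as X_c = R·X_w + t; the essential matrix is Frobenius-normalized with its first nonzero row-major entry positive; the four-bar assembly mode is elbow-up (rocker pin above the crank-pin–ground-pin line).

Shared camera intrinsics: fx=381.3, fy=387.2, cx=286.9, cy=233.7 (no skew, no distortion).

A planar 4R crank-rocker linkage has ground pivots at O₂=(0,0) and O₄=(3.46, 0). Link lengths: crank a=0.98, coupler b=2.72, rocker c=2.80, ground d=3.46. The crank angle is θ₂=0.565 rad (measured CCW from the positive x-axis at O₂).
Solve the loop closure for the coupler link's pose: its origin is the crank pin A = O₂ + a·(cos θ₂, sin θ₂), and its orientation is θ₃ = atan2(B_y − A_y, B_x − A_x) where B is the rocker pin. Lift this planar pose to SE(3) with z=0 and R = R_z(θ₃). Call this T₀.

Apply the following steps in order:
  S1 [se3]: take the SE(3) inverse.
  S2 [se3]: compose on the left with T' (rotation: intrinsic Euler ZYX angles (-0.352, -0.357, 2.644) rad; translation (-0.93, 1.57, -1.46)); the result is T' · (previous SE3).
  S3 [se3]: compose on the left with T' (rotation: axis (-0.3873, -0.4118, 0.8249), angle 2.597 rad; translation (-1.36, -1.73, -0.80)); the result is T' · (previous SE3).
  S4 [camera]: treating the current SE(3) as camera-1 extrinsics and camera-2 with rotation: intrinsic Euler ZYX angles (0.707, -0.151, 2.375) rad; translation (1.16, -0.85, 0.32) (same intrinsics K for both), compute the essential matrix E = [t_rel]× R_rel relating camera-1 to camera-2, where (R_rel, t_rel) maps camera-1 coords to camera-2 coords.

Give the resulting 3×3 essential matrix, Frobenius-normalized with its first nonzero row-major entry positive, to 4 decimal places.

matrix = [0.4738 0.1162 0.0122; 0.4444 0.2313 -0.1948; -0.2325 0.2841 -0.5814]

source (fourbar_fk): coupler pose = R=[0.6275 -0.7786 0.0000; 0.7786 0.6275 0.0000; 0.0000 0.0000 1.0000], t=(0.8277, 0.5247, 0.0000)
after S1 (invert_se3): R=[0.6275 0.7786 0.0000; -0.7786 0.6275 -0.0000; 0.0000 0.0000 1.0000], t=(-0.9279, 0.3152, 0.0000)
after S2 (compose_se3): R=[0.9097 0.3965 0.1237; 0.3948 -0.7330 -0.5539; -0.1289 0.5527 -0.8233], t=(-1.8910, 1.6279, -1.6433)
after S3 (compose_se3): R=[-0.4729 -0.5780 0.6651; 0.4998 0.4456 0.7427; -0.7256 0.6836 0.0781], t=(0.8419, -3.2719, -2.1040)
after S4 (essential): [0.4738 0.1162 0.0122; 0.4444 0.2313 -0.1948; -0.2325 0.2841 -0.5814]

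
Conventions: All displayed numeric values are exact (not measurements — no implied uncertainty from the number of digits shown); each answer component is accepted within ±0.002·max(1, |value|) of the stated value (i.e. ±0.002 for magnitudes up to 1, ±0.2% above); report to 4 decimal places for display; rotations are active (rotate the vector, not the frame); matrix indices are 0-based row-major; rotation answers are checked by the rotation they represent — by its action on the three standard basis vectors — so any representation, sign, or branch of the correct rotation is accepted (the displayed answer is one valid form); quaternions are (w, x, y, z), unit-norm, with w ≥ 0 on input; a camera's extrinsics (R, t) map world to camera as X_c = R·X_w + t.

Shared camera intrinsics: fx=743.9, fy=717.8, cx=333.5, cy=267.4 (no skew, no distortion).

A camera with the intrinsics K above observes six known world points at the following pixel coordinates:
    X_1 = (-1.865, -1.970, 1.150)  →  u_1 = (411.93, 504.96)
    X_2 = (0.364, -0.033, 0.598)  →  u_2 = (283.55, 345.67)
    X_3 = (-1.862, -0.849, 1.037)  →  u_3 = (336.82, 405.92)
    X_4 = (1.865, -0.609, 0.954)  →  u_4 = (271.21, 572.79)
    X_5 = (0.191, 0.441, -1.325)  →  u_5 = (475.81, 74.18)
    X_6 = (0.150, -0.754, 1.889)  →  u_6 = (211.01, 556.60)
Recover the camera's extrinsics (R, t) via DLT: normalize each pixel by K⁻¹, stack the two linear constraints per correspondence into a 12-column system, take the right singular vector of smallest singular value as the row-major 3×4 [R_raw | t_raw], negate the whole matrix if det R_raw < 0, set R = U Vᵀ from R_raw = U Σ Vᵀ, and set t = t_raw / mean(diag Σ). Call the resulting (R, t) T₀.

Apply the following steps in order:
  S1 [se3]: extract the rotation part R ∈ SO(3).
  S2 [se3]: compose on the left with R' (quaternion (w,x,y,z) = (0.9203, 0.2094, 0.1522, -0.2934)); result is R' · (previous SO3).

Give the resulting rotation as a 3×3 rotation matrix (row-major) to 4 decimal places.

rotation (matrix) = ((-0.1638, -0.9719, -0.1693), (0.5297, -0.2314, 0.8160), (-0.8322, 0.0440, 0.5527))

source (pnp_recover): camera pose = R=[-0.0449 -0.6670 -0.7437; 0.0468 -0.7450 0.6654; -0.9979 -0.0049 0.0646], t=(0.1500, 0.0300, 4.6298)
after S1 (rot_of_se3): [-0.0449 -0.6670 -0.7437; 0.0468 -0.7450 0.6654; -0.9979 -0.0049 0.0646]
after S2 (compose_so3): [-0.1638 -0.9719 -0.1693; 0.5297 -0.2314 0.8160; -0.8322 0.0440 0.5527]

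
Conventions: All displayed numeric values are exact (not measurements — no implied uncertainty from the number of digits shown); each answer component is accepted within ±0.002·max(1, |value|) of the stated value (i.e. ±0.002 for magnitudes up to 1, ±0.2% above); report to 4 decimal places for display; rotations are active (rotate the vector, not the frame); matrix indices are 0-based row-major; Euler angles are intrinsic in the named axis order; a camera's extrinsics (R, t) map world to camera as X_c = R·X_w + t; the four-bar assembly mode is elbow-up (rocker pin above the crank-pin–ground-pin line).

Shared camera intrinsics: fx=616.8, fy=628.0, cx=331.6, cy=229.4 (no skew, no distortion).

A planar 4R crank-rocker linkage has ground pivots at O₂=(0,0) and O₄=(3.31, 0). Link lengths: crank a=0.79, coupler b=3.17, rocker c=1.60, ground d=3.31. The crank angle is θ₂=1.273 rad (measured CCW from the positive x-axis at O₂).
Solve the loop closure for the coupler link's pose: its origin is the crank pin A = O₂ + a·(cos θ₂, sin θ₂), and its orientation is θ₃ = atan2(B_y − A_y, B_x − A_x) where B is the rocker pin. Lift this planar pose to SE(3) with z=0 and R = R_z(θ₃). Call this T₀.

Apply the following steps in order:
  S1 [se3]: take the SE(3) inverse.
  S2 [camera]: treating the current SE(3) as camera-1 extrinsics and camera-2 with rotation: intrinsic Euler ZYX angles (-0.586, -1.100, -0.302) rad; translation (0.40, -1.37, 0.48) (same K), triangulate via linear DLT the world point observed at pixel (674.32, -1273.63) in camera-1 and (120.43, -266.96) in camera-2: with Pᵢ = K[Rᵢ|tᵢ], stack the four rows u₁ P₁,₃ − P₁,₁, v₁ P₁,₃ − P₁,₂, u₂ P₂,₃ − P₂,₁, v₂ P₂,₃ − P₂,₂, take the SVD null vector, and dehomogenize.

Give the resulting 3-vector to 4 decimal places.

source (fourbar_fk): coupler pose = R=[0.9639 -0.2664 0.0000; 0.2664 0.9639 0.0000; 0.0000 0.0000 1.0000], t=(0.2318, 0.7552, 0.0000)
after S1 (invert_se3): R=[0.9639 0.2664 0.0000; -0.2664 0.9639 0.0000; 0.0000 0.0000 1.0000], t=(-0.4246, -0.6662, 0.0000)
after S2 (triangulate): (1.5545, -1.6786, 1.1274)

result = (1.5545, -1.6786, 1.1274)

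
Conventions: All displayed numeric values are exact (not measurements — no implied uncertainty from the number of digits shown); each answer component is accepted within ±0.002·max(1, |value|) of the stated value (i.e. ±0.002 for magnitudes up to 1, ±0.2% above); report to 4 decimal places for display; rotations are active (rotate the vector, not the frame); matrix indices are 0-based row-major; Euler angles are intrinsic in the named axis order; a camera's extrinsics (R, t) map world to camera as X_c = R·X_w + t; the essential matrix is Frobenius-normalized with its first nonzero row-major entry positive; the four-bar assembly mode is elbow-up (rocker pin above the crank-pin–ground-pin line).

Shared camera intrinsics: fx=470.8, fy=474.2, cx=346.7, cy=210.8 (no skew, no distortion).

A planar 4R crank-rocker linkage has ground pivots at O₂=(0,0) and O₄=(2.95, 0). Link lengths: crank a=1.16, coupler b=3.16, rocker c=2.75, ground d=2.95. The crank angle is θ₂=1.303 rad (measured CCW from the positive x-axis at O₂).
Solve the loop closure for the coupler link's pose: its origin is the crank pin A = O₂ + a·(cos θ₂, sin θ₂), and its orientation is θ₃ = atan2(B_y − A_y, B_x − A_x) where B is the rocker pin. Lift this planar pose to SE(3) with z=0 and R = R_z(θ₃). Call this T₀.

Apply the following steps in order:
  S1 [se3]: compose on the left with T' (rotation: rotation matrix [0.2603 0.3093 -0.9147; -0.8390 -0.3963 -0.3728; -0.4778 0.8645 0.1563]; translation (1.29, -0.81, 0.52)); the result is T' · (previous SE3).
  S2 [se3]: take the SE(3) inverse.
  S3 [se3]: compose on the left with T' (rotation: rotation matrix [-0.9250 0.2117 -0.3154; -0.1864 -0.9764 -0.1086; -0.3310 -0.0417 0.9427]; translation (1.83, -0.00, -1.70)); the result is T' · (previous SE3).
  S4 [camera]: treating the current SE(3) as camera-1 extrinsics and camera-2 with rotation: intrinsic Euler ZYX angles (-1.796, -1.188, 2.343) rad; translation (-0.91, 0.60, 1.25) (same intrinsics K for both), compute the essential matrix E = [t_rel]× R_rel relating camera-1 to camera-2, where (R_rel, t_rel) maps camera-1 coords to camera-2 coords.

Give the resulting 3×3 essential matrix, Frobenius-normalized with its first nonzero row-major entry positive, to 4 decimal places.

matrix = [0.1573 0.1537 -0.6705; 0.0063 -0.0274 0.0422; 0.4778 -0.5207 -0.0088]

source (fourbar_fk): coupler pose = R=[0.8566 -0.5160 0.0000; 0.5160 0.8566 0.0000; 0.0000 0.0000 1.0000], t=(0.3069, 1.1187, 0.0000)
after S1 (compose_se3): R=[0.3826 0.1306 -0.9147; -0.9232 0.0935 -0.3728; 0.0368 0.9870 0.1563], t=(1.7159, -1.5109, 1.3404)
after S2 (invert_se3): R=[0.3826 -0.9232 0.0368; 0.1306 0.0935 0.9870; -0.9147 -0.3728 0.1563], t=(-2.1006, -1.4058, 0.7967)
after S3 (compose_se3): R=[-0.0377 0.9914 0.1256; -0.0995 0.1213 -0.9876; -0.9943 -0.0498 0.0940], t=(3.2242, 1.6778, -0.1951)
after S4 (essential): [0.1573 0.1537 -0.6705; 0.0063 -0.0274 0.0422; 0.4778 -0.5207 -0.0088]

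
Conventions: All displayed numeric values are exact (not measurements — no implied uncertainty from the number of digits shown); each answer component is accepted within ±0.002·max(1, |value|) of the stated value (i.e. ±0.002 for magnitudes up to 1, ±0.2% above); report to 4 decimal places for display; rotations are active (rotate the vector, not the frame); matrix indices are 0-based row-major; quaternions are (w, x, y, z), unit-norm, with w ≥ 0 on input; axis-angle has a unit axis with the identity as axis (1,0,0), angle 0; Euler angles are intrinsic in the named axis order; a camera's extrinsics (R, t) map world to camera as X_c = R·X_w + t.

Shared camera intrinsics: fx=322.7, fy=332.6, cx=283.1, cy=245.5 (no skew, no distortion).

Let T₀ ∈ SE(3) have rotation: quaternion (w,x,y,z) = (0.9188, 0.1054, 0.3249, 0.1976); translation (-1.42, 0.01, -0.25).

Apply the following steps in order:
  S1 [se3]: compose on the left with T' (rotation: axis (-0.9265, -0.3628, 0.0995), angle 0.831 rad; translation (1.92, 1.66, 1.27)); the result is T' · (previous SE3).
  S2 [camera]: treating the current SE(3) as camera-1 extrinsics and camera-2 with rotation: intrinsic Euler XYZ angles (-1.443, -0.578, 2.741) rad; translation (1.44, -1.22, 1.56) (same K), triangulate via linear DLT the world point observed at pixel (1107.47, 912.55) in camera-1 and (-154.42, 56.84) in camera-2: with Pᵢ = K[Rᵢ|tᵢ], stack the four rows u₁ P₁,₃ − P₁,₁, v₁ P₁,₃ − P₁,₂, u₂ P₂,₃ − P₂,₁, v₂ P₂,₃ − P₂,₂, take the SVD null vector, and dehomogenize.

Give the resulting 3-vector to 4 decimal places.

result = (1.9439, -0.1037, 1.9340)

after S1 (compose_se3): R=[0.8591 -0.3446 0.3785; 0.0660 0.8078 0.5857; -0.5076 -0.4782 0.7167], t=(0.6403, 1.2391, 0.7558)
after S2 (triangulate): (1.9439, -0.1037, 1.9340)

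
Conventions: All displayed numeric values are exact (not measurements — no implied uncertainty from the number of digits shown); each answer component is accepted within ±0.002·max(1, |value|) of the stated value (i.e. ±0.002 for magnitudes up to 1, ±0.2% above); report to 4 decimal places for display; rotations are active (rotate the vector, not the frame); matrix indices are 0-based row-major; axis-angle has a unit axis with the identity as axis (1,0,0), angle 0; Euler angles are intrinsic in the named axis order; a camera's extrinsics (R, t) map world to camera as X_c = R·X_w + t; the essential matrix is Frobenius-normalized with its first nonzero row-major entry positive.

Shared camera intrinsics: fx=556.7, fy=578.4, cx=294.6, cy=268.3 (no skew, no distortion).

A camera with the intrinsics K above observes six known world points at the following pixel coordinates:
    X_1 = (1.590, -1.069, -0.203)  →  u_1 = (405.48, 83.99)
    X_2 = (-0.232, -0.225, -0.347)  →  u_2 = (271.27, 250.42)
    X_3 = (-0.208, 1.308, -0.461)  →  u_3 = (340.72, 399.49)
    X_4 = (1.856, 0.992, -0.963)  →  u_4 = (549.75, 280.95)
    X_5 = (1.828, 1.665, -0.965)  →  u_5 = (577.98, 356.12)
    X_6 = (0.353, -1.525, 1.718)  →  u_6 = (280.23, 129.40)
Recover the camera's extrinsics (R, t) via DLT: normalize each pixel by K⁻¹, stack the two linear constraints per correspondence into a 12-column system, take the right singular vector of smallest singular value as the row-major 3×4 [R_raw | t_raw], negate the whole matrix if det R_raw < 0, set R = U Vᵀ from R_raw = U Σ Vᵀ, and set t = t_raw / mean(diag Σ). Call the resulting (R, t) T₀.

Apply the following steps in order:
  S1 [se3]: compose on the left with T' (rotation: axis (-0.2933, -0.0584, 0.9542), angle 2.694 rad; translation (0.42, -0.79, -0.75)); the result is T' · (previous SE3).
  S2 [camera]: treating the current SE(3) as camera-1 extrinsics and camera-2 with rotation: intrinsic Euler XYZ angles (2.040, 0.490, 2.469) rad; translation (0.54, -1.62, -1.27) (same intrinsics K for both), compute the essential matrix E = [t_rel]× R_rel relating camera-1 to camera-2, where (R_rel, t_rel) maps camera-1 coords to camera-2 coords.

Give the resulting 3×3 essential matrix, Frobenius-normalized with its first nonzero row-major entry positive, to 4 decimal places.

matrix = [0.0127 -0.5467 -0.0980; -0.4412 -0.2806 -0.2629; 0.4646 -0.3287 0.1580]

source (pnp_recover): camera pose = R=[0.9047 0.4251 0.0292; -0.4217 0.9029 -0.0832; -0.0617 0.0629 0.9961], t=(0.0900, -0.0899, 5.7307)
after S1 (compose_se3): R=[-0.4727 -0.6923 -0.5452; 0.7792 -0.6173 0.1083; -0.4115 -0.3736 0.8313], t=(-2.8069, -0.5490, 3.9814)
after S2 (essential): [0.0127 -0.5467 -0.0980; -0.4412 -0.2806 -0.2629; 0.4646 -0.3287 0.1580]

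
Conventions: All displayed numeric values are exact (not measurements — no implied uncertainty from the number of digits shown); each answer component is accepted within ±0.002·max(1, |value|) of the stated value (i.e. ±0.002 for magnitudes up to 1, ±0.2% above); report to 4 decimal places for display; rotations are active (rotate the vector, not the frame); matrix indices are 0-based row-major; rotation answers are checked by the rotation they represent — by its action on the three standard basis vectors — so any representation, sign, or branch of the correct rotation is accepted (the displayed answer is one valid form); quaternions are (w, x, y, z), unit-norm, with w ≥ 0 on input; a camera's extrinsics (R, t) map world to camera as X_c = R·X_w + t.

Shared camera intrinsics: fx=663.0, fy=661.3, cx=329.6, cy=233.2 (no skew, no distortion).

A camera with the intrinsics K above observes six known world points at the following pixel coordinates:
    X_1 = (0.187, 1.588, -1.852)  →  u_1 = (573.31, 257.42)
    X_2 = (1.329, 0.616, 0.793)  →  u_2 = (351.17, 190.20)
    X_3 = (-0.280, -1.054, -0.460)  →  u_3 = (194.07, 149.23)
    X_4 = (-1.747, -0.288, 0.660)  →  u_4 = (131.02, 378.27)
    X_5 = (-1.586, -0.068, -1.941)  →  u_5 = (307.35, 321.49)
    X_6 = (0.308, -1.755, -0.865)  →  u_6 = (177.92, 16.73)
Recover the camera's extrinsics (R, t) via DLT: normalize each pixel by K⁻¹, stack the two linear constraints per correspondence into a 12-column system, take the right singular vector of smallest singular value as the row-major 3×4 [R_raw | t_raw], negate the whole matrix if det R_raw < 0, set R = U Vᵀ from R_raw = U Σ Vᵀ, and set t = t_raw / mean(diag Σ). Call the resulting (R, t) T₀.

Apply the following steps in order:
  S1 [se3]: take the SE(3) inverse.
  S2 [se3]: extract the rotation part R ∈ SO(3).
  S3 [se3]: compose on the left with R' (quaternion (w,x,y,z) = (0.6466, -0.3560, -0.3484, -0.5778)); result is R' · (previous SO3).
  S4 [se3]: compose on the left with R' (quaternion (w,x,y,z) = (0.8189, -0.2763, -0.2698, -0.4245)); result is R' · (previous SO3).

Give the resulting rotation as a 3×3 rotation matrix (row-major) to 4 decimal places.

rotation (matrix) = ((-0.1049, 0.9322, 0.3465), (-0.6828, -0.3208, 0.6564), (0.7230, -0.1677, 0.6701))

source (pnp_recover): camera pose = R=[0.4183 0.7567 -0.5024; -0.7433 0.6030 0.2895; 0.5221 0.2523 0.8147], t=(-0.3801, -0.1000, 5.9902)
after S1 (invert_se3): R=[0.4183 -0.7433 0.5221; 0.7567 0.6030 0.2523; -0.5024 0.2895 0.8147], t=(-3.0426, -1.1636, -5.0424)
after S2 (rot_of_se3): [0.4183 -0.7433 0.5221; 0.7567 0.6030 0.2523; -0.5024 0.2895 0.8147]
after S3 (compose_so3): [0.8103 0.5222 0.2660; -0.5826 0.6684 0.4624; 0.0637 -0.5296 0.8458]
after S4 (compose_so3): [-0.1049 0.9322 0.3465; -0.6828 -0.3208 0.6564; 0.7230 -0.1677 0.6701]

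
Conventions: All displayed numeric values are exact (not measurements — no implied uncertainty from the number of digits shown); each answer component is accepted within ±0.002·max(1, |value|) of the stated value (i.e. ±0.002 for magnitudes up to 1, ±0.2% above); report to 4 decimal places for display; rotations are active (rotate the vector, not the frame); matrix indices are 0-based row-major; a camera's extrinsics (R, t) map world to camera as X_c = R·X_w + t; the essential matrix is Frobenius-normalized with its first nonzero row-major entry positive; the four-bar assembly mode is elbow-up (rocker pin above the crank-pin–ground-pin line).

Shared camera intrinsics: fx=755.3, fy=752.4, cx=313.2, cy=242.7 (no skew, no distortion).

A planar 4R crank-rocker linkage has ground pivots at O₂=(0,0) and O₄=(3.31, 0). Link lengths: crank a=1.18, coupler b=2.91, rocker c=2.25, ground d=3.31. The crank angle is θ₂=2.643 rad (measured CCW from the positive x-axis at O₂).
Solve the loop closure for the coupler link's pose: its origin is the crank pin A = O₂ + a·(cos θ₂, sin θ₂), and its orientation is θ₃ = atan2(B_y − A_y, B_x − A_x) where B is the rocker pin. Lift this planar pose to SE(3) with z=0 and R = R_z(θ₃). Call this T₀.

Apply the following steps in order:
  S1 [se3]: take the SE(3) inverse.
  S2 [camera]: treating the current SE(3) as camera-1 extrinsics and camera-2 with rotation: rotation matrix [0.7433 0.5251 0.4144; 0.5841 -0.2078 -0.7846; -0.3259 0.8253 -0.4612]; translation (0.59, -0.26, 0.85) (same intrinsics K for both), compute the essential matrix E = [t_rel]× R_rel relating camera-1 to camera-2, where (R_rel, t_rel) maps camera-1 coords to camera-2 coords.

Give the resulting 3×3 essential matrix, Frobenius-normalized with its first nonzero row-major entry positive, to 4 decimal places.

source (fourbar_fk): coupler pose = R=[0.9388 -0.3446 0.0000; 0.3446 0.9388 0.0000; 0.0000 0.0000 1.0000], t=(-1.0363, 0.5643, 0.0000)
after S1 (invert_se3): R=[0.9388 0.3446 0.0000; -0.3446 0.9388 0.0000; 0.0000 0.0000 1.0000], t=(0.7784, -0.8868, 0.0000)
after S2 (essential): [0.2815 0.0794 -0.6424; -0.5341 -0.1059 -0.2710; -0.3372 -0.0685 -0.1160]

matrix = [0.2815 0.0794 -0.6424; -0.5341 -0.1059 -0.2710; -0.3372 -0.0685 -0.1160]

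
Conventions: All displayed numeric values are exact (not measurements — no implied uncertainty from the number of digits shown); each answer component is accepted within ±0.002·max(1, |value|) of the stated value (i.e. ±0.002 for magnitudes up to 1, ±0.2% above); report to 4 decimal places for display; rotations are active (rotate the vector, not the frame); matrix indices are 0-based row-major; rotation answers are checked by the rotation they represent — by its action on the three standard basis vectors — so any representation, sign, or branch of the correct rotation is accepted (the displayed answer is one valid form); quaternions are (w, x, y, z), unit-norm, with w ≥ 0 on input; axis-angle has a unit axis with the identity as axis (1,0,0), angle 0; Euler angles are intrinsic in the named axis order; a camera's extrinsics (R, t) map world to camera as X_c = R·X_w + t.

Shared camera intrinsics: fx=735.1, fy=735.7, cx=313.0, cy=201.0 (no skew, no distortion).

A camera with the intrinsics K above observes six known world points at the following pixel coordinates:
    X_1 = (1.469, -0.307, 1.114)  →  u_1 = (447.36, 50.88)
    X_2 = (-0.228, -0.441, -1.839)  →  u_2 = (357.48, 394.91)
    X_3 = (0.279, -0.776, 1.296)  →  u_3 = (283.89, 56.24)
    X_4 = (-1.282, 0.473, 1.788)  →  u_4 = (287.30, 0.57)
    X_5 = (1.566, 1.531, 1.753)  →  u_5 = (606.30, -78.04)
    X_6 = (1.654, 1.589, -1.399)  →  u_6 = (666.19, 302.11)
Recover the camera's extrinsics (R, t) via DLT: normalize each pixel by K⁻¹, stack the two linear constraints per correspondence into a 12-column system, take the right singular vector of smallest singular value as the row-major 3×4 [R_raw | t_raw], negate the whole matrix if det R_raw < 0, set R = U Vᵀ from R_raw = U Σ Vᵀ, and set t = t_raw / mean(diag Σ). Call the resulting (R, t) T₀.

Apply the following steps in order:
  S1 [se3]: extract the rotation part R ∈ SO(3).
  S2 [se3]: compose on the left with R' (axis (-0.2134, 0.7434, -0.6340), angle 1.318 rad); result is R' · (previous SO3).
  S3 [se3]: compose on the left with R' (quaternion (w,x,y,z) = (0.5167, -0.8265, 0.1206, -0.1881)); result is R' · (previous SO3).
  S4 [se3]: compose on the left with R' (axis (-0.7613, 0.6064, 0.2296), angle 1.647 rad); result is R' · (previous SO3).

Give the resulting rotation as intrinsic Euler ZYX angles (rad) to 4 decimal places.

source (pnp_recover): camera pose = R=[0.5850 0.7831 -0.2110; 0.0513 -0.2954 -0.9540; -0.8094 0.5473 -0.2130], t=(0.5000, -0.0900, 6.4301)
after S1 (rot_of_se3): [0.5850 0.7831 -0.2110; 0.0513 -0.2954 -0.9540; -0.8094 0.5473 -0.2130]
after S2 (compose_so3): [-0.4731 0.5258 -0.7069; -0.2758 -0.8504 -0.4480; -0.8368 -0.0170 0.5473]
after S3 (compose_so3): [-0.7889 0.4701 -0.3957; -0.3700 0.1509 0.9167; 0.4907 0.8696 0.0549]
after S4 (compose_so3): [0.0409 0.5102 -0.8591; 0.5391 0.7127 0.4489; 0.8413 -0.4815 -0.2459]

rotation (euler_zyx) = (1.4951, -0.9996, -2.0429)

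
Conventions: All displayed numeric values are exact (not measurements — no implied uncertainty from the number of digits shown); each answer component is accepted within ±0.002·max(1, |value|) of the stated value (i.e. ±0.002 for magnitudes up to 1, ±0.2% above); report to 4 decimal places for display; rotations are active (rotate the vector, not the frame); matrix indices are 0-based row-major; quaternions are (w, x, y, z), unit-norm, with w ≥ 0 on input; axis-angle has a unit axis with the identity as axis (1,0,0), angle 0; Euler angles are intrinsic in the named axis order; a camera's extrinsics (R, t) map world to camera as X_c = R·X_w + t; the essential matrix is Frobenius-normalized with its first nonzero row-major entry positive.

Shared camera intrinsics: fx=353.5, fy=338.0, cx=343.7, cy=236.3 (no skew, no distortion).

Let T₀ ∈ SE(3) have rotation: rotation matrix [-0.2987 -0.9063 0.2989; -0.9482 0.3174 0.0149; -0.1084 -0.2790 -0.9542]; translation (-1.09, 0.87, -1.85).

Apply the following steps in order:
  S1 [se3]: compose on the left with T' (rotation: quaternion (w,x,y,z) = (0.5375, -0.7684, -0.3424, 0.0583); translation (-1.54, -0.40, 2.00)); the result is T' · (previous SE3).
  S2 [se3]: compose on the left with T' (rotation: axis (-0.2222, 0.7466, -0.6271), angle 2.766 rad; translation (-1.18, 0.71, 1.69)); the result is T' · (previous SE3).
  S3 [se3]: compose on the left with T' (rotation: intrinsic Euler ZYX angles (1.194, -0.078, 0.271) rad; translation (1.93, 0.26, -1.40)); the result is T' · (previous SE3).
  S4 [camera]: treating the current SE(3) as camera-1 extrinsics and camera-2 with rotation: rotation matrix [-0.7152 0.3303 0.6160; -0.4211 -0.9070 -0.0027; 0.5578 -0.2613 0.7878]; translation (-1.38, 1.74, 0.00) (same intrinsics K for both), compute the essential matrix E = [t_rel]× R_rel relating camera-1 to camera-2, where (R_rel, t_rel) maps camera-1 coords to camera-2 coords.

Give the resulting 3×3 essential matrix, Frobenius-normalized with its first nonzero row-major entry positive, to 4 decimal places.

matrix = [0.4684 -0.2347 -0.3902; 0.2746 0.3118 -0.2232; 0.0463 0.5896 -0.0311]

after S1 (compose_se3): R=[-0.6165 -0.4128 0.6704; -0.0831 -0.8126 -0.5769; 0.7829 -0.4114 0.4667], t=(-1.1170, -2.6595, 1.7115)
after S2 (compose_se3): R=[0.9473 0.1947 -0.2544; -0.3166 0.4471 -0.8366; -0.0492 0.8730 0.4852], t=(0.9216, -0.4699, 4.0226)
after S3 (compose_se3): R=[0.6227 -0.1393 0.7700; 0.7803 0.1834 -0.5979; -0.0579 0.9731 0.2229], t=(3.5829, 0.2799, 2.4104)
after S4 (essential): [0.4684 -0.2347 -0.3902; 0.2746 0.3118 -0.2232; 0.0463 0.5896 -0.0311]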